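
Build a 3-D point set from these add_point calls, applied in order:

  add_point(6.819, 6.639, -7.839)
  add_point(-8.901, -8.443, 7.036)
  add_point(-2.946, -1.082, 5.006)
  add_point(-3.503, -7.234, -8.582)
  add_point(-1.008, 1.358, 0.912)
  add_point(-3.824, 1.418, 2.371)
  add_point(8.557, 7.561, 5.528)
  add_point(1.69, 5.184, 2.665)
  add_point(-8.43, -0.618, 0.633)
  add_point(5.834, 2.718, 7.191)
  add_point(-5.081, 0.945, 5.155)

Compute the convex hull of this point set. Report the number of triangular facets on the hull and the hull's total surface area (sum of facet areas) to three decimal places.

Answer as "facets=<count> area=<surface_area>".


Points on the hull: [0, 1, 3, 6, 7, 8, 9, 10] (8 of 11).

Per-facet area ½‖(b−a)×(c−a)‖:
  f1: (p9, p3, p1) → 146.2847
  f2: (p8, p3, p1) → 62.4098
  f3: (p10, p8, p1) → 28.5697
  f4: (p10, p9, p1) → 51.1451
  f5: (p10, p9, p6) → 27.5353
  f6: (p0, p8, p3) → 104.3295
  f7: (p0, p9, p6) → 38.6334
  f8: (p0, p9, p3) → 132.0179
  f9: (p7, p0, p6) → 45.7999
  f10: (p7, p0, p8) → 66.9580
  f11: (p7, p10, p6) → 21.3685
  f12: (p7, p10, p8) → 22.7076
Σ area = 747.759

Check V−E+F: 8 − 18 + 12 = 2.

facets=12 area=747.759


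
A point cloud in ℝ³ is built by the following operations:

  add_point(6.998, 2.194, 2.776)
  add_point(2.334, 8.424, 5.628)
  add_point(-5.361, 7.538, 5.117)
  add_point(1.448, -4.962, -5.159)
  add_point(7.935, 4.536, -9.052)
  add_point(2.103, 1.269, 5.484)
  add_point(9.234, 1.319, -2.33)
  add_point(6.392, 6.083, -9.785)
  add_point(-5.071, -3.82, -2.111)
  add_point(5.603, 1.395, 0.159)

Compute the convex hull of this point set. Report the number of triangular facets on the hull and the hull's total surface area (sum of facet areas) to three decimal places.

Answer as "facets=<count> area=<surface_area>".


facets=14 area=559.561

9 of the 10 inputs are extreme points: [0, 1, 2, 3, 4, 5, 6, 7, 8].

Area of each hull facet:
  f1: (p4, p3, p6) → 39.0661
  f2: (p4, p7, p3) → 13.4753
  f3: (p1, p5, p2) → 27.4877
  f4: (p1, p7, p2) → 61.6139
  f5: (p1, p4, p6) → 46.8162
  f6: (p1, p4, p7) → 18.5495
  f7: (p8, p5, p2) → 55.3454
  f8: (p8, p5, p3) → 41.3911
  f9: (p8, p7, p2) → 111.1382
  f10: (p8, p7, p3) → 44.0847
  f11: (p0, p3, p6) → 29.3017
  f12: (p0, p5, p3) → 33.5771
  f13: (p0, p1, p6) → 17.7513
  f14: (p0, p1, p5) → 19.9631
Σ area = 559.561

Euler: V−E+F = 9−21+14 = 2.


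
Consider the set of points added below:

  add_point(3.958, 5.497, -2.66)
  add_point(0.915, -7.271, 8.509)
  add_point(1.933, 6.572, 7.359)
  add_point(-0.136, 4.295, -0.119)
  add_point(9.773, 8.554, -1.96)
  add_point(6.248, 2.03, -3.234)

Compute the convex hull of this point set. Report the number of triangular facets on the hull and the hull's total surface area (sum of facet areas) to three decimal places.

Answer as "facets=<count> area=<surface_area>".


facets=8 area=319.241

Hull vertices (6/6): indices [0, 1, 2, 3, 4, 5].

Triangle areas on the boundary:
  f1: (p5, p1, p3) → 53.8504
  f2: (p5, p1, p4) → 50.3772
  f3: (p2, p4, p3) → 43.4677
  f4: (p2, p1, p3) → 54.9038
  f5: (p2, p1, p4) → 82.7704
  f6: (p0, p4, p3) → 10.1966
  f7: (p0, p5, p3) → 9.8674
  f8: (p0, p5, p4) → 13.8075
Σ area = 319.241

Euler characteristic 6−12+8 = 2 ✓


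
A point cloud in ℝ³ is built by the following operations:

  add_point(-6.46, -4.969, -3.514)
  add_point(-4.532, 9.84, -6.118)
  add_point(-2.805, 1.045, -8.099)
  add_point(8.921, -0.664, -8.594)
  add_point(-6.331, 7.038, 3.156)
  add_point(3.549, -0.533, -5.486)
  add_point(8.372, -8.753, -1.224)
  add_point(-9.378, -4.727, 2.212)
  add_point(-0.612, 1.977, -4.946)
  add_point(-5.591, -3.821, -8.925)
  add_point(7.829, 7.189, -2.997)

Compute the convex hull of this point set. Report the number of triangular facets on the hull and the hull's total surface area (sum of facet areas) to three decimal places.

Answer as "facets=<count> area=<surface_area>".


Hull vertices (9/11): indices [0, 1, 2, 3, 4, 6, 7, 9, 10].

Facet areas (half cross-product norm):
  f1: (p9, p1, p7) → 82.1714
  f2: (p10, p1, p3) → 62.6239
  f3: (p0, p9, p7) → 6.9236
  f4: (p2, p1, p3) → 51.3257
  f5: (p2, p9, p3) → 31.4052
  f6: (p2, p9, p1) → 16.8576
  f7: (p6, p10, p3) → 52.0519
  f8: (p6, p0, p7) → 47.2805
  f9: (p6, p9, p3) → 79.8859
  f10: (p6, p0, p9) → 43.2886
  f11: (p4, p1, p7) → 58.1930
  f12: (p4, p10, p1) → 63.7649
  f13: (p4, p6, p7) → 112.8782
  f14: (p4, p6, p10) → 123.8685
Σ area = 832.519

Euler: V−E+F = 9−21+14 = 2.

facets=14 area=832.519


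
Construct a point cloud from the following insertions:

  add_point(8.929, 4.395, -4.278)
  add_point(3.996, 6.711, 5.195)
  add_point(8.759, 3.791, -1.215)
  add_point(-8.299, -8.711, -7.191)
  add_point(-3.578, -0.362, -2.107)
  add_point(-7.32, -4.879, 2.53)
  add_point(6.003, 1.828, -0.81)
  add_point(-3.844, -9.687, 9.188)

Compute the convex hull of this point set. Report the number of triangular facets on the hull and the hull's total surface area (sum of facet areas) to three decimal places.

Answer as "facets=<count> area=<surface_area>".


Extreme-point indices: [0, 1, 2, 3, 4, 5, 7] — 7 of 8 on the boundary.

Per-facet area ½‖(b−a)×(c−a)‖:
  f1: (p7, p0, p3) → 177.0825
  f2: (p5, p7, p3) → 39.6519
  f3: (p5, p7, p1) → 73.1944
  f4: (p4, p0, p3) → 59.0756
  f5: (p4, p1, p0) → 64.9471
  f6: (p4, p5, p3) → 37.3387
  f7: (p4, p5, p1) → 45.5149
  f8: (p2, p1, p0) → 9.4585
  f9: (p2, p7, p0) → 25.5444
  f10: (p2, p7, p1) → 78.7581
Σ area = 610.566

Check V−E+F: 7 − 15 + 10 = 2.

facets=10 area=610.566


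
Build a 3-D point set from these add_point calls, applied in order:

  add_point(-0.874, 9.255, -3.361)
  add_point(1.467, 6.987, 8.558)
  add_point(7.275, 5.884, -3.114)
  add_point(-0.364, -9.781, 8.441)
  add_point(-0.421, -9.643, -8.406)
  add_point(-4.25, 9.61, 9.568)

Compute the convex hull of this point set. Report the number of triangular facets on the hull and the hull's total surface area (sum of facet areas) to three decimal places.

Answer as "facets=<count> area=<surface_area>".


facets=8 area=771.086

6 of the 6 inputs are extreme points: [0, 1, 2, 3, 4, 5].

Facet areas (half cross-product norm):
  f1: (p4, p3, p5) → 166.6706
  f2: (p4, p3, p2) → 146.2399
  f3: (p0, p2, p5) → 57.5674
  f4: (p0, p4, p5) → 125.5000
  f5: (p0, p4, p2) → 79.7137
  f6: (p1, p2, p5) → 34.1114
  f7: (p1, p3, p5) → 51.0303
  f8: (p1, p3, p2) → 110.2526
Σ area = 771.086

Check V−E+F: 6 − 12 + 8 = 2.


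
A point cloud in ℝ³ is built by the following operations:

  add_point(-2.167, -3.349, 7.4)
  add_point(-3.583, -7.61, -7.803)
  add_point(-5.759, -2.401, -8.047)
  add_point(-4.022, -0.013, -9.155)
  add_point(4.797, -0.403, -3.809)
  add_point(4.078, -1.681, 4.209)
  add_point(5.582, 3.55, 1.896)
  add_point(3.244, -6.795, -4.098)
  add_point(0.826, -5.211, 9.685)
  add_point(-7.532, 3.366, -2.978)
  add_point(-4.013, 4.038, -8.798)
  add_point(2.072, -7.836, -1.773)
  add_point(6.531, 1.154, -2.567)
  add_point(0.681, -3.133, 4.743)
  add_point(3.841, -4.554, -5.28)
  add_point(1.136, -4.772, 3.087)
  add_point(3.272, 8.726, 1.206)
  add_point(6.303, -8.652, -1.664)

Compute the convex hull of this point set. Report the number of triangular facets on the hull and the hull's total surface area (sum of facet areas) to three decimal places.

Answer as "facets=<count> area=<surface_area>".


Points on the hull: [0, 1, 2, 3, 5, 6, 8, 9, 10, 11, 12, 14, 16, 17] (14 of 18).

Area of each hull facet:
  f1: (p0, p16, p9) → 79.5519
  f2: (p0, p16, p8) → 28.9721
  f3: (p6, p16, p12) → 13.5402
  f4: (p6, p16, p8) → 30.1623
  f5: (p6, p17, p12) → 23.4864
  f6: (p14, p17, p12) → 20.2898
  f7: (p10, p16, p12) → 54.6439
  f8: (p10, p14, p12) → 40.7410
  f9: (p10, p14, p3) → 18.1992
  f10: (p10, p16, p9) → 42.7588
  f11: (p1, p14, p17) → 24.1002
  f12: (p1, p14, p3) → 31.4511
  f13: (p1, p0, p8) → 29.4564
  f14: (p1, p0, p9) → 82.0449
  f15: (p5, p8, p17) → 33.3516
  f16: (p5, p6, p17) → 25.9689
  f17: (p5, p6, p8) → 11.7992
  f18: (p11, p8, p17) → 25.2885
  f19: (p11, p1, p17) → 12.8179
  f20: (p11, p1, p8) → 38.0125
  f21: (p2, p1, p9) → 15.1316
  f22: (p2, p1, p3) → 7.7114
  f23: (p2, p10, p9) → 21.7081
  f24: (p2, p10, p3) → 4.4197
Σ area = 715.607

Euler characteristic 14−36+24 = 2 ✓

facets=24 area=715.607


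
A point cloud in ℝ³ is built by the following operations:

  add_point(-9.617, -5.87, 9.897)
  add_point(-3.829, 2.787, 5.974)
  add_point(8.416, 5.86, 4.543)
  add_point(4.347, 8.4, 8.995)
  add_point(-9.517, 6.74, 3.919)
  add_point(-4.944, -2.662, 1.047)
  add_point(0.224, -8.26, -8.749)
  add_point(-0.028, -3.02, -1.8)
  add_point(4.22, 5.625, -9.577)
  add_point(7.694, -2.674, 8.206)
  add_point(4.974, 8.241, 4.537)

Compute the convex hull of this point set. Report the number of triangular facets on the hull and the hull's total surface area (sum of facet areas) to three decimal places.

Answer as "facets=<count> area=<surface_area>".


8 of the 11 inputs are extreme points: [0, 2, 3, 4, 6, 8, 9, 10].

Triangle areas on the boundary:
  f1: (p4, p6, p0) → 142.2243
  f2: (p4, p8, p6) → 137.2718
  f3: (p9, p6, p0) → 160.5260
  f4: (p9, p8, p2) → 64.5216
  f5: (p9, p8, p6) → 132.0174
  f6: (p10, p8, p2) → 30.0276
  f7: (p10, p4, p8) → 104.1344
  f8: (p3, p4, p0) → 103.5918
  f9: (p3, p10, p4) → 32.7013
  f10: (p3, p9, p0) → 101.8342
  f11: (p3, p9, p2) → 30.4559
  f12: (p3, p10, p2) → 9.3428
Σ area = 1048.649

Euler: V−E+F = 8−18+12 = 2.

facets=12 area=1048.649


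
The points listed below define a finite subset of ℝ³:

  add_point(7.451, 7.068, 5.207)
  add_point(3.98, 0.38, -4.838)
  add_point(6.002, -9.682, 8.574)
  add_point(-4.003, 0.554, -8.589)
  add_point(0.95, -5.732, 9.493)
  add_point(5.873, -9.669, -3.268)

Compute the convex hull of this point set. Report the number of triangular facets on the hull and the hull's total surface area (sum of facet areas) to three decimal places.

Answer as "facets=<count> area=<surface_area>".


facets=8 area=577.518

Extreme-point indices: [0, 1, 2, 3, 4, 5] — 6 of 6 on the boundary.

Triangle areas on the boundary:
  f1: (p4, p0, p3) → 134.1214
  f2: (p4, p2, p0) → 48.0397
  f3: (p5, p2, p0) → 99.5503
  f4: (p5, p4, p3) → 107.5013
  f5: (p5, p4, p2) → 38.0218
  f6: (p1, p0, p3) → 45.1310
  f7: (p1, p5, p3) → 44.1942
  f8: (p1, p5, p0) → 60.9580
Σ area = 577.518

Check V−E+F: 6 − 12 + 8 = 2.


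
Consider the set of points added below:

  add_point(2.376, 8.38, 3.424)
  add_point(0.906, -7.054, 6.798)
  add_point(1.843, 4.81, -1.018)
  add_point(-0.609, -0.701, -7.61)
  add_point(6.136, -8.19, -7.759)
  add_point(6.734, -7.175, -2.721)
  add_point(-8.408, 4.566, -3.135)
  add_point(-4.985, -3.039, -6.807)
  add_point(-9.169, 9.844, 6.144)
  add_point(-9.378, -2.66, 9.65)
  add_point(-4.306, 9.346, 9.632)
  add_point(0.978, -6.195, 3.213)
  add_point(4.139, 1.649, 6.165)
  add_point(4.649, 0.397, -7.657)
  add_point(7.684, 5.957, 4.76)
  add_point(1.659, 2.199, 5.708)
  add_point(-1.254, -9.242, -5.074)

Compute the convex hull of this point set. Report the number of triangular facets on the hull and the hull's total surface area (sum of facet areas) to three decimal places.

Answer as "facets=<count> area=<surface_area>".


facets=24 area=1061.801

14 of the 17 inputs are extreme points: [0, 1, 3, 4, 5, 6, 7, 8, 9, 10, 12, 13, 14, 16].

Per-facet area ½‖(b−a)×(c−a)‖:
  f1: (p10, p8, p9) → 38.0104
  f2: (p10, p1, p9) → 75.2108
  f3: (p16, p7, p9) → 63.2176
  f4: (p16, p7, p4) → 28.3616
  f5: (p16, p1, p9) → 69.9665
  f6: (p16, p1, p4) → 48.1636
  f7: (p6, p8, p9) → 67.4748
  f8: (p6, p7, p9) → 67.0163
  f9: (p5, p4, p14) → 29.4852
  f10: (p5, p1, p14) → 77.5348
  f11: (p5, p1, p4) → 18.3478
  f12: (p12, p1, p14) → 9.7722
  f13: (p12, p10, p14) → 34.3392
  f14: (p12, p10, p1) → 52.3006
  f15: (p0, p6, p8) → 60.4481
  f16: (p0, p10, p14) → 23.1463
  f17: (p0, p10, p8) → 26.9512
  f18: (p3, p7, p4) → 24.5940
  f19: (p3, p6, p7) → 22.8993
  f20: (p13, p0, p6) → 82.3802
  f21: (p13, p3, p6) → 21.6665
  f22: (p13, p0, p14) → 40.5970
  f23: (p13, p4, p14) → 56.5225
  f24: (p13, p3, p4) → 23.3942
Σ area = 1061.801

Euler: V−E+F = 14−36+24 = 2.


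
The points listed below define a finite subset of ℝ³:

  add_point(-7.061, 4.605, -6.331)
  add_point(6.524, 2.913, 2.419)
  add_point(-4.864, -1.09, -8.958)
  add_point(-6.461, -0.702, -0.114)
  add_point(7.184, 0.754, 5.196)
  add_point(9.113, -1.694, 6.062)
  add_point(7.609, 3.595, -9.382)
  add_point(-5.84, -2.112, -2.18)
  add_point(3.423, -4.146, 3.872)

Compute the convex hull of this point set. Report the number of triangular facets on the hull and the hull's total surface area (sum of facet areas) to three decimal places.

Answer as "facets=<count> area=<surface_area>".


facets=14 area=516.497

Extreme-point indices: [0, 1, 2, 3, 4, 5, 6, 7, 8] — 9 of 9 on the boundary.

Facet areas (half cross-product norm):
  f1: (p8, p6, p5) → 51.8192
  f2: (p2, p6, p0) → 44.2839
  f3: (p2, p8, p6) → 95.0330
  f4: (p1, p6, p0) → 85.3738
  f5: (p1, p6, p5) → 31.3377
  f6: (p3, p8, p5) → 23.5699
  f7: (p4, p1, p5) → 3.6635
  f8: (p4, p3, p5) → 19.4750
  f9: (p4, p1, p0) → 22.4625
  f10: (p4, p3, p0) → 57.9293
  f11: (p7, p2, p8) → 35.0265
  f12: (p7, p3, p8) → 14.3666
  f13: (p7, p2, p0) → 21.8938
  f14: (p7, p3, p0) → 10.2628
Σ area = 516.497

Euler characteristic 9−21+14 = 2 ✓


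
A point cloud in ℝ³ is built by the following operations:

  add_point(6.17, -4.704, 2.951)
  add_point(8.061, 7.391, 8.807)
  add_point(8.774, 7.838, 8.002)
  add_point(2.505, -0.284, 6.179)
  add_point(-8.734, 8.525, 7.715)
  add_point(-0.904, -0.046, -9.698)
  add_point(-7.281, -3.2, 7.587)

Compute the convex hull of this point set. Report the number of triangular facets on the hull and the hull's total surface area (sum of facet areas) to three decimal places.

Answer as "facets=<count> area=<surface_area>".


Extreme-point indices: [0, 1, 2, 4, 5, 6] — 6 of 7 on the boundary.

Area of each hull facet:
  f1: (p5, p2, p4) → 169.8969
  f2: (p5, p0, p2) → 104.1216
  f3: (p6, p5, p4) → 109.6870
  f4: (p6, p5, p0) → 106.6991
  f5: (p1, p0, p2) → 7.8357
  f6: (p1, p6, p0) → 96.5634
  f7: (p1, p2, p4) → 8.2732
  f8: (p1, p6, p4) → 97.8691
Σ area = 700.946

Euler characteristic 6−12+8 = 2 ✓

facets=8 area=700.946


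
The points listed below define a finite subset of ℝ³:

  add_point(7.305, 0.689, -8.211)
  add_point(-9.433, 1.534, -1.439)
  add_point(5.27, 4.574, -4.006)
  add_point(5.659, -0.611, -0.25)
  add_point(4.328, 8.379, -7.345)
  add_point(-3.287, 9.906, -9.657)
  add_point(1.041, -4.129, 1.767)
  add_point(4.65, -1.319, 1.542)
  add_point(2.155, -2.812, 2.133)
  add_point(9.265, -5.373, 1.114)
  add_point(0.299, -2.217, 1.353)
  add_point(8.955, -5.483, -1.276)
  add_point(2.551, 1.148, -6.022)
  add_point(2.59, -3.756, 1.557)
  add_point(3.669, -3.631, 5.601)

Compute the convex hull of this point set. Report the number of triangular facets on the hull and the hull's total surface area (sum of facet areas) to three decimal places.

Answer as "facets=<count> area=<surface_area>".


Points on the hull: [0, 1, 2, 4, 5, 6, 9, 11, 14] (9 of 15).

Facet areas (half cross-product norm):
  f1: (p14, p5, p1) → 103.7527
  f2: (p4, p14, p5) → 68.2546
  f3: (p0, p5, p1) → 92.6984
  f4: (p0, p4, p9) → 41.2289
  f5: (p0, p4, p5) → 29.4277
  f6: (p6, p14, p1) → 22.1029
  f7: (p6, p14, p9) → 17.1708
  f8: (p2, p14, p9) → 43.0385
  f9: (p2, p4, p9) → 8.5889
  f10: (p2, p4, p14) → 10.9786
  f11: (p11, p0, p9) → 7.8786
  f12: (p11, p6, p9) → 10.0550
  f13: (p11, p0, p1) → 84.9270
  f14: (p11, p6, p1) → 34.2085
Σ area = 574.311

Check V−E+F: 9 − 21 + 14 = 2.

facets=14 area=574.311


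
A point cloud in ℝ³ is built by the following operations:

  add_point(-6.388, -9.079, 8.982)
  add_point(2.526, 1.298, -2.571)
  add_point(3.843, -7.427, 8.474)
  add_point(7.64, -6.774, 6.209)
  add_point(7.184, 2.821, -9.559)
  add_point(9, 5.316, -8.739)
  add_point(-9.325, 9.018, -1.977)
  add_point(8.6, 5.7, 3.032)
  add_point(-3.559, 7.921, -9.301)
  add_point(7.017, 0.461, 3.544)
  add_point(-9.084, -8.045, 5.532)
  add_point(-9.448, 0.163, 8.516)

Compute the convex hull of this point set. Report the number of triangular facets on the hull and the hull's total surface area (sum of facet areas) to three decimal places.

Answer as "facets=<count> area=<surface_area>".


facets=16 area=1083.756

Points on the hull: [0, 2, 3, 4, 5, 6, 7, 8, 10, 11] (10 of 12).

Per-facet area ½‖(b−a)×(c−a)‖:
  f1: (p7, p6, p11) → 123.5147
  f2: (p10, p0, p11) → 19.6585
  f3: (p10, p6, p11) → 56.3412
  f4: (p3, p7, p5) → 74.2437
  f5: (p3, p10, p0) → 29.9036
  f6: (p8, p10, p6) → 85.7355
  f7: (p8, p7, p5) → 75.6450
  f8: (p8, p7, p6) → 81.4567
  f9: (p2, p0, p11) → 49.9438
  f10: (p2, p3, p0) → 10.7601
  f11: (p2, p7, p11) → 113.2444
  f12: (p2, p3, p7) → 27.2372
  f13: (p4, p8, p5) → 18.7037
  f14: (p4, p8, p10) → 133.4012
  f15: (p4, p3, p5) → 29.0341
  f16: (p4, p3, p10) → 154.9332
Σ area = 1083.756

Euler: V−E+F = 10−24+16 = 2.


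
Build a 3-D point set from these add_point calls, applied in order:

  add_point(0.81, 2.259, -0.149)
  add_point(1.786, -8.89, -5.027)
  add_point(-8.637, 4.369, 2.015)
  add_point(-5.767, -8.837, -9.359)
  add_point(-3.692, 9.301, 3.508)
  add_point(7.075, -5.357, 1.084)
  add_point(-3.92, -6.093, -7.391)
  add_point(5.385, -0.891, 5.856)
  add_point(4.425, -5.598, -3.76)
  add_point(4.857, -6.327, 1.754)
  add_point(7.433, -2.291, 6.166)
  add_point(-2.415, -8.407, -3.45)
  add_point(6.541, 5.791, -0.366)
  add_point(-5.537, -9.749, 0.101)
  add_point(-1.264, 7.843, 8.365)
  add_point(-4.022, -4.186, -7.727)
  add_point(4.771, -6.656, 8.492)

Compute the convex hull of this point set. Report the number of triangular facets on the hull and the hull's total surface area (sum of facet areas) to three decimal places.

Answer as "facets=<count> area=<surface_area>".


facets=20 area=869.230

Points on the hull: [1, 2, 3, 4, 5, 8, 10, 12, 13, 14, 15, 16] (12 of 17).

Facet areas (half cross-product norm):
  f1: (p3, p13, p2) → 69.2690
  f2: (p16, p13, p2) → 98.5135
  f3: (p14, p16, p10) → 37.1619
  f4: (p14, p12, p10) → 59.6993
  f5: (p14, p4, p12) → 31.8189
  f6: (p14, p16, p2) → 81.0951
  f7: (p14, p4, p2) → 19.1493
  f8: (p15, p4, p12) → 90.8926
  f9: (p15, p8, p3) → 23.5638
  f10: (p15, p8, p12) → 56.4516
  f11: (p15, p3, p2) → 26.9673
  f12: (p15, p4, p2) → 46.1247
  f13: (p1, p3, p13) → 35.4369
  f14: (p1, p8, p3) → 14.4394
  f15: (p1, p16, p13) → 58.7122
  f16: (p5, p1, p16) → 31.6301
  f17: (p5, p1, p8) → 9.9863
  f18: (p5, p16, p10) → 16.6517
  f19: (p5, p12, p10) → 30.6989
  f20: (p5, p8, p12) → 30.9673
Σ area = 869.230

Euler: V−E+F = 12−30+20 = 2.


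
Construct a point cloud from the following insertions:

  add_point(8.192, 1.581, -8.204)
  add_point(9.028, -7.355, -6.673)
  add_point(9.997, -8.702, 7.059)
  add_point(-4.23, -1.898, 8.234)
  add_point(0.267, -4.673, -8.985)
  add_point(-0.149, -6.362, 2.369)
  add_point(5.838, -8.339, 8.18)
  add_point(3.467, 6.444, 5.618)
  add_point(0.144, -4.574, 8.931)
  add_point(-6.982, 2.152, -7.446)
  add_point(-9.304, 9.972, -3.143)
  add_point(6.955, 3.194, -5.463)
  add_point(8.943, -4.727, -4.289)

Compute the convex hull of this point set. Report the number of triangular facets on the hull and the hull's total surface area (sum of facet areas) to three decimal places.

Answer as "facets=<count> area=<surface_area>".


facets=20 area=1022.864

12 of the 13 inputs are extreme points: [0, 1, 2, 3, 4, 5, 6, 7, 8, 9, 10, 11].

Triangle areas on the boundary:
  f1: (p7, p0, p2) → 120.2252
  f2: (p9, p0, p10) → 66.7383
  f3: (p9, p0, p4) → 50.5528
  f4: (p6, p7, p2) → 32.2434
  f5: (p6, p7, p8) → 39.8767
  f6: (p1, p0, p2) → 60.6472
  f7: (p1, p0, p4) → 39.3346
  f8: (p1, p6, p2) → 29.3969
  f9: (p11, p0, p10) → 23.8589
  f10: (p11, p7, p10) → 93.5780
  f11: (p11, p7, p0) → 5.0038
  f12: (p5, p9, p4) → 57.6869
  f13: (p5, p6, p8) → 22.8349
  f14: (p5, p1, p4) → 52.5475
  f15: (p5, p1, p6) → 55.3535
  f16: (p3, p5, p8) → 17.6057
  f17: (p3, p5, p9) → 61.7004
  f18: (p3, p9, p10) → 74.3093
  f19: (p3, p7, p10) → 89.6101
  f20: (p3, p7, p8) → 29.7599
Σ area = 1022.864

Check V−E+F: 12 − 30 + 20 = 2.


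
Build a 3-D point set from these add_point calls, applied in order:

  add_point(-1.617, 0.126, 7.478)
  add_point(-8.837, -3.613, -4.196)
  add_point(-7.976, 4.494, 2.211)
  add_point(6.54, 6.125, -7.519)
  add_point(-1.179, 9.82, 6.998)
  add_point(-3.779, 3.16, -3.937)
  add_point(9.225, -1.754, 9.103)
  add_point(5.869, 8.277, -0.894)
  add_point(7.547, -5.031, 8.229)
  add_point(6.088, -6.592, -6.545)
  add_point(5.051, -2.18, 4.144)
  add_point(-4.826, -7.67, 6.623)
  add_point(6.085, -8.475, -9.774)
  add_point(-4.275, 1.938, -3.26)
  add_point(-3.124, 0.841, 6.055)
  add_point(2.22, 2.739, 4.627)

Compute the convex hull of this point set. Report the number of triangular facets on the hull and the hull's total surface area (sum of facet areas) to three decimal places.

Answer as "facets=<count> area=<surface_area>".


facets=18 area=1071.893

Points on the hull: [0, 1, 2, 3, 4, 5, 6, 7, 8, 11, 12] (11 of 16).

Per-facet area ½‖(b−a)×(c−a)‖:
  f1: (p3, p12, p1) → 116.9493
  f2: (p3, p12, p6) → 131.9718
  f3: (p11, p12, p1) → 101.4047
  f4: (p5, p3, p1) → 31.9061
  f5: (p7, p4, p6) → 75.2303
  f6: (p7, p3, p6) → 46.3044
  f7: (p7, p3, p4) → 22.1313
  f8: (p2, p11, p1) → 60.1944
  f9: (p2, p11, p4) → 64.7940
  f10: (p2, p5, p1) → 31.5366
  f11: (p2, p3, p4) → 81.1406
  f12: (p2, p5, p3) → 29.8311
  f13: (p0, p4, p6) → 53.5626
  f14: (p0, p11, p6) → 45.8826
  f15: (p0, p11, p4) → 15.1271
  f16: (p8, p12, p6) → 31.5135
  f17: (p8, p11, p6) → 18.5686
  f18: (p8, p11, p12) → 113.8438
Σ area = 1071.893

Euler characteristic 11−27+18 = 2 ✓


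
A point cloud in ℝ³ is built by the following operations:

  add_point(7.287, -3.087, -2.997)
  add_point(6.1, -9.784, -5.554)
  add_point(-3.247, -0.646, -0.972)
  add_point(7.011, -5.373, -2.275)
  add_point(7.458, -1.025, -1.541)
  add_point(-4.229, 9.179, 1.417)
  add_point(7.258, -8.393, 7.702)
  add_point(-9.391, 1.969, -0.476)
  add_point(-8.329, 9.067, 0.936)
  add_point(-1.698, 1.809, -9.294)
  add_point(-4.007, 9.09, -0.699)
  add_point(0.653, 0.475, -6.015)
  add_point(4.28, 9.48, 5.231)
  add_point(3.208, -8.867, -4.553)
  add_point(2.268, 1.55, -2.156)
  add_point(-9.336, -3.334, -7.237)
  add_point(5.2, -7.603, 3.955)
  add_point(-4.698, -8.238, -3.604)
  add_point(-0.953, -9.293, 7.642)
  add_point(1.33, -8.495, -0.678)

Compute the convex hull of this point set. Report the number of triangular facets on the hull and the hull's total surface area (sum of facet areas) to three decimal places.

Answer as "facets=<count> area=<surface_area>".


facets=24 area=1035.719

Hull vertices (14/20): indices [0, 1, 3, 4, 5, 6, 7, 8, 9, 10, 12, 15, 17, 18].

Triangle areas on the boundary:
  f1: (p6, p12, p4) → 75.9002
  f2: (p9, p12, p4) → 79.4273
  f3: (p18, p1, p6) → 54.9550
  f4: (p18, p6, p12) → 75.4093
  f5: (p3, p1, p6) → 27.3391
  f6: (p8, p18, p7) → 51.4282
  f7: (p8, p18, p12) → 126.9559
  f8: (p15, p9, p1) → 68.1221
  f9: (p15, p18, p7) → 69.7491
  f10: (p15, p8, p7) → 20.7926
  f11: (p15, p8, p9) → 64.6901
  f12: (p0, p9, p4) → 15.1957
  f13: (p0, p9, p1) → 43.5464
  f14: (p0, p3, p1) → 5.4144
  f15: (p0, p6, p4) → 14.9288
  f16: (p0, p3, p6) → 10.4406
  f17: (p10, p9, p12) → 56.0075
  f18: (p10, p8, p9) → 23.7370
  f19: (p17, p18, p1) → 65.1588
  f20: (p17, p15, p1) → 34.1204
  f21: (p17, p15, p18) → 32.7924
  f22: (p5, p8, p12) → 5.7757
  f23: (p5, p10, p12) → 9.4361
  f24: (p5, p10, p8) → 4.3966
Σ area = 1035.719

Euler: V−E+F = 14−36+24 = 2.


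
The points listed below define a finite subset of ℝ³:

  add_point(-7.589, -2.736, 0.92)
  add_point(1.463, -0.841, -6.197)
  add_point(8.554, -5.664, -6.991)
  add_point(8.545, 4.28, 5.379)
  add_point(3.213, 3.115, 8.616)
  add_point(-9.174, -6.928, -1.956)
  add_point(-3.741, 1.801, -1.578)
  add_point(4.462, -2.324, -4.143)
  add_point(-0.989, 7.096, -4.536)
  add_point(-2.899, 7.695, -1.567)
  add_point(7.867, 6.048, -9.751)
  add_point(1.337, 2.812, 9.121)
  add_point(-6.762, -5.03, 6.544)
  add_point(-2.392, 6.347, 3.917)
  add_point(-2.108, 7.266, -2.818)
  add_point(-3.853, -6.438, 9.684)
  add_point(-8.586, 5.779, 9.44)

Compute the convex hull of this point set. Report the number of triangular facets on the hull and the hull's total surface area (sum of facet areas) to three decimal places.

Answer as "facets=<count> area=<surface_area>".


Points on the hull: [2, 3, 4, 5, 8, 9, 10, 11, 12, 13, 15, 16] (12 of 17).

Area of each hull facet:
  f1: (p15, p2, p5) → 116.8928
  f2: (p3, p15, p2) → 131.8080
  f3: (p10, p2, p5) → 111.0117
  f4: (p10, p3, p2) → 86.3323
  f5: (p10, p3, p9) → 86.9540
  f6: (p16, p9, p5) → 95.2480
  f7: (p8, p9, p5) → 28.4791
  f8: (p8, p10, p5) → 77.0942
  f9: (p8, p10, p9) → 8.3317
  f10: (p12, p15, p5) → 13.1828
  f11: (p12, p16, p5) → 47.0092
  f12: (p12, p16, p15) → 24.8968
  f13: (p13, p3, p9) → 30.7584
  f14: (p13, p16, p9) → 19.0082
  f15: (p13, p16, p3) → 36.3951
  f16: (p11, p16, p15) → 53.6790
  f17: (p4, p16, p3) → 22.4471
  f18: (p4, p11, p16) → 4.8864
  f19: (p4, p3, p15) → 27.3844
  f20: (p4, p11, p15) → 8.2421
Σ area = 1030.041

Check V−E+F: 12 − 30 + 20 = 2.

facets=20 area=1030.041


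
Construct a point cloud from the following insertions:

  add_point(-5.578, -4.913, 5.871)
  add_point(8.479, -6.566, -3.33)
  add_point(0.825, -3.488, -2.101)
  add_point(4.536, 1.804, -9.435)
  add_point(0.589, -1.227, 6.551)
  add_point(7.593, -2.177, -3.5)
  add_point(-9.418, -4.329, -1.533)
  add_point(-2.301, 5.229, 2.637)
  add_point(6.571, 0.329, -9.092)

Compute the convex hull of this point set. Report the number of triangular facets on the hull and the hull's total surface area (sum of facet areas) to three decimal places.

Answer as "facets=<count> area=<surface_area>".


facets=12 area=531.065

Extreme-point indices: [0, 1, 3, 4, 5, 6, 7, 8] — 8 of 9 on the boundary.

Area of each hull facet:
  f1: (p3, p7, p6) → 88.5514
  f2: (p0, p1, p6) → 70.2652
  f3: (p0, p7, p6) → 45.7538
  f4: (p8, p1, p6) → 80.9082
  f5: (p8, p3, p6) → 20.1234
  f6: (p8, p3, p7) → 16.5394
  f7: (p4, p0, p1) → 48.2600
  f8: (p4, p0, p7) → 29.1230
  f9: (p5, p8, p7) → 42.7689
  f10: (p5, p4, p7) → 49.2411
  f11: (p5, p8, p1) → 12.3453
  f12: (p5, p4, p1) → 27.1854
Σ area = 531.065

Euler: V−E+F = 8−18+12 = 2.


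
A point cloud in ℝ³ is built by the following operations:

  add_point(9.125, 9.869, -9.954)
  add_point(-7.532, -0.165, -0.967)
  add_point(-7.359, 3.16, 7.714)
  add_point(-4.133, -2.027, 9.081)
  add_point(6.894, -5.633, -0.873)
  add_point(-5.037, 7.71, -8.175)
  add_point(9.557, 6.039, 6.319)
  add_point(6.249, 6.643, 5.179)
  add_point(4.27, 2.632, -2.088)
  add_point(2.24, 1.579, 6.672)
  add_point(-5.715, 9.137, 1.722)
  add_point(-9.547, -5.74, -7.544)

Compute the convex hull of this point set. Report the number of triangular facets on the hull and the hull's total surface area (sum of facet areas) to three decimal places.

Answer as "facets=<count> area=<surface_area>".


Extreme-point indices: [0, 2, 3, 4, 5, 6, 10, 11] — 8 of 12 on the boundary.

Triangle areas on the boundary:
  f1: (p10, p0, p6) → 127.5956
  f2: (p4, p0, p11) → 160.2255
  f3: (p4, p0, p6) → 110.8488
  f4: (p4, p3, p11) → 122.9386
  f5: (p4, p3, p6) → 98.0701
  f6: (p5, p0, p11) → 91.0736
  f7: (p5, p10, p11) → 70.9865
  f8: (p5, p10, p0) → 71.3263
  f9: (p2, p3, p11) → 54.9537
  f10: (p2, p10, p11) → 74.7479
  f11: (p2, p3, p6) → 50.4703
  f12: (p2, p10, p6) → 69.2490
Σ area = 1102.486

Euler characteristic 8−18+12 = 2 ✓

facets=12 area=1102.486


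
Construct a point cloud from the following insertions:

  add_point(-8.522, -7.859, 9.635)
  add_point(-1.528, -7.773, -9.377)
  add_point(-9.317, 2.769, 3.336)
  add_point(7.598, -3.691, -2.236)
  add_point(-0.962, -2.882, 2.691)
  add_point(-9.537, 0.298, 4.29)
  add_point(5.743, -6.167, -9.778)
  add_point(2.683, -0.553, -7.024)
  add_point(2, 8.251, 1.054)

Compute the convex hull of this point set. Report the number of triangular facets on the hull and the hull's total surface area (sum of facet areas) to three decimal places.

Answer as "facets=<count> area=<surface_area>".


Hull vertices (8/9): indices [0, 1, 2, 3, 5, 6, 7, 8].

Per-facet area ½‖(b−a)×(c−a)‖:
  f1: (p6, p8, p3) → 50.8503
  f2: (p0, p8, p3) → 133.1716
  f3: (p0, p6, p3) → 79.6178
  f4: (p7, p6, p8) → 19.3701
  f5: (p1, p0, p5) → 87.1565
  f6: (p1, p0, p6) → 69.6140
  f7: (p1, p7, p6) → 24.9472
  f8: (p2, p7, p8) → 75.6739
  f9: (p2, p0, p5) → 3.6245
  f10: (p2, p0, p8) → 72.4279
  f11: (p2, p1, p5) → 23.4861
  f12: (p2, p1, p7) → 70.3153
Σ area = 710.255

Euler: V−E+F = 8−18+12 = 2.

facets=12 area=710.255


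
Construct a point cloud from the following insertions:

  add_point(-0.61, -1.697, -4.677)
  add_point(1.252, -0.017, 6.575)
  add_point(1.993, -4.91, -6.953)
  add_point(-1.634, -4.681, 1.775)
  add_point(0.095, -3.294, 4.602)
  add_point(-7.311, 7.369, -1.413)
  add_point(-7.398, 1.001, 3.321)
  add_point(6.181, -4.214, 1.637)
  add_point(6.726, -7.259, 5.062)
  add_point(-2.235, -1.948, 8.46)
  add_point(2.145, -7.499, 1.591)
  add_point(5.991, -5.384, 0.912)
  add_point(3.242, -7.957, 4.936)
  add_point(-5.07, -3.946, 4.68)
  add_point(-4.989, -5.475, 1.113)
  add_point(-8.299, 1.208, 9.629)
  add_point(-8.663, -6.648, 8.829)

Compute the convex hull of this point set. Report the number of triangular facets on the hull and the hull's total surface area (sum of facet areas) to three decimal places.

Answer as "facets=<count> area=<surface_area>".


Hull vertices (12/17): indices [1, 2, 5, 7, 8, 9, 10, 11, 12, 14, 15, 16].

Area of each hull facet:
  f1: (p15, p5, p16) → 45.9833
  f2: (p10, p2, p8) → 20.9420
  f3: (p14, p5, p16) → 55.8437
  f4: (p14, p2, p5) → 70.7825
  f5: (p14, p10, p16) → 30.4260
  f6: (p14, p10, p2) → 32.7645
  f7: (p7, p2, p5) → 77.9640
  f8: (p12, p8, p16) → 9.9882
  f9: (p12, p10, p16) → 22.3510
  f10: (p12, p10, p8) → 5.9982
  f11: (p11, p2, p8) → 9.1007
  f12: (p11, p7, p8) → 3.1690
  f13: (p11, p7, p2) → 5.3811
  f14: (p1, p15, p5) → 61.5375
  f15: (p1, p7, p5) → 53.7767
  f16: (p1, p7, p8) → 18.7746
  f17: (p9, p1, p8) → 19.8959
  f18: (p9, p1, p15) → 12.6232
  f19: (p9, p8, p16) → 40.2493
  f20: (p9, p15, p16) → 24.7609
Σ area = 622.312

Euler: V−E+F = 12−30+20 = 2.

facets=20 area=622.312


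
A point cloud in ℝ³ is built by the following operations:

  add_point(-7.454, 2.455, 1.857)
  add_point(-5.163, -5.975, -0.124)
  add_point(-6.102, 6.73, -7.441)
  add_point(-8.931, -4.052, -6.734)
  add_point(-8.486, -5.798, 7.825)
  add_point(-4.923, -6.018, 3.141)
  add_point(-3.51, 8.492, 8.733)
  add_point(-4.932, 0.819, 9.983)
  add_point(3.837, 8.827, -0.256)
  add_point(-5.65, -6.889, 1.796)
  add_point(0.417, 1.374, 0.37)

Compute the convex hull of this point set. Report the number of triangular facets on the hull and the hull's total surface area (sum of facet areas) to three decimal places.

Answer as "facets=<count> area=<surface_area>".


facets=18 area=642.304

Points on the hull: [0, 1, 2, 3, 4, 5, 6, 7, 8, 9, 10] (11 of 11).

Area of each hull facet:
  f1: (p2, p8, p3) → 65.6296
  f2: (p0, p2, p3) → 50.2546
  f3: (p1, p9, p3) → 5.7876
  f4: (p4, p9, p3) → 25.7440
  f5: (p4, p0, p3) → 55.6426
  f6: (p10, p7, p8) → 43.0027
  f7: (p10, p1, p9) → 9.1426
  f8: (p10, p8, p3) → 40.9145
  f9: (p10, p1, p3) → 35.9015
  f10: (p6, p0, p2) → 48.7431
  f11: (p6, p2, p8) → 72.1086
  f12: (p6, p7, p8) → 44.2636
  f13: (p6, p4, p7) → 15.7474
  f14: (p6, p4, p0) → 50.5930
  f15: (p5, p10, p7) → 43.3131
  f16: (p5, p10, p9) → 7.7099
  f17: (p5, p4, p7) → 23.0054
  f18: (p5, p4, p9) → 4.8002
Σ area = 642.304

Check V−E+F: 11 − 27 + 18 = 2.


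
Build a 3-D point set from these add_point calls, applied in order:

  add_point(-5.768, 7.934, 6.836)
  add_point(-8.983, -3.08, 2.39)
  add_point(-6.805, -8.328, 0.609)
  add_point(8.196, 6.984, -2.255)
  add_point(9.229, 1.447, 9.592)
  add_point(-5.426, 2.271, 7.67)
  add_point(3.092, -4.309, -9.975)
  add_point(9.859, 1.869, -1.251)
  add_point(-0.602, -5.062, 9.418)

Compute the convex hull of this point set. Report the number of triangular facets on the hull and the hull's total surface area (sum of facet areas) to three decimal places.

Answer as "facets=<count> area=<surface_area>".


Points on the hull: [0, 1, 2, 3, 4, 5, 6, 7, 8] (9 of 9).

Triangle areas on the boundary:
  f1: (p6, p0, p1) → 105.5623
  f2: (p6, p4, p7) → 52.9525
  f3: (p5, p0, p1) → 20.4023
  f4: (p3, p6, p7) → 34.1235
  f5: (p3, p6, p0) → 121.7446
  f6: (p3, p4, p7) → 29.1246
  f7: (p3, p4, p0) → 100.2295
  f8: (p2, p6, p1) → 43.7169
  f9: (p8, p6, p4) → 114.9323
  f10: (p8, p2, p6) → 84.1267
  f11: (p8, p4, p0) → 82.1729
  f12: (p8, p5, p0) → 12.6649
  f13: (p8, p5, p1) → 36.6567
  f14: (p8, p2, p1) → 32.0964
Σ area = 870.506

Check V−E+F: 9 − 21 + 14 = 2.

facets=14 area=870.506


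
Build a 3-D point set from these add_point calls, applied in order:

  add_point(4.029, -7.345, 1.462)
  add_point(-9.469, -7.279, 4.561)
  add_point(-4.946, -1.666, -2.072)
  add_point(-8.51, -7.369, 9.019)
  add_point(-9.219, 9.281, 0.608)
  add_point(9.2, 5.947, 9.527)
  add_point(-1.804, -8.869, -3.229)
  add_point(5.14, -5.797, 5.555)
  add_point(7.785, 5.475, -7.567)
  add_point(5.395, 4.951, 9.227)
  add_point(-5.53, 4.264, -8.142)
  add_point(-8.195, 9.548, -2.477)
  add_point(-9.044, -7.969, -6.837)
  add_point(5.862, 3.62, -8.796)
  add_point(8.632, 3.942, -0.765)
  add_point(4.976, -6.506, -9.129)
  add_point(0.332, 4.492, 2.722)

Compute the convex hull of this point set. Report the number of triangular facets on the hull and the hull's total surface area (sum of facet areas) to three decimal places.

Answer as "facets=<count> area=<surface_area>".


Points on the hull: [0, 1, 3, 4, 5, 6, 7, 8, 9, 10, 11, 12, 13, 14, 15] (15 of 17).

Facet areas (half cross-product norm):
  f1: (p8, p11, p5) → 144.3087
  f2: (p12, p3, p1) → 6.7399
  f3: (p14, p8, p5) → 14.9619
  f4: (p14, p8, p15) → 43.4816
  f5: (p4, p11, p5) → 33.4740
  f6: (p4, p3, p1) → 37.6651
  f7: (p4, p12, p1) → 95.8089
  f8: (p4, p12, p11) → 29.2033
  f9: (p7, p3, p5) → 87.4024
  f10: (p7, p14, p5) → 59.8171
  f11: (p7, p14, p15) → 78.2468
  f12: (p10, p8, p11) → 53.2736
  f13: (p10, p12, p11) → 46.6206
  f14: (p10, p12, p15) → 84.3581
  f15: (p9, p3, p5) → 16.6918
  f16: (p9, p4, p5) → 21.6091
  f17: (p9, p4, p3) → 143.9037
  f18: (p6, p12, p15) → 35.5737
  f19: (p6, p12, p3) → 57.0815
  f20: (p13, p8, p15) → 10.6999
  f21: (p13, p10, p15) → 58.0926
  f22: (p13, p10, p8) → 13.5410
  f23: (p0, p7, p3) → 31.9418
  f24: (p0, p6, p3) → 52.6393
  f25: (p0, p7, p15) → 12.6309
  f26: (p0, p6, p15) → 34.6411
Σ area = 1304.409

Euler characteristic 15−39+26 = 2 ✓

facets=26 area=1304.409


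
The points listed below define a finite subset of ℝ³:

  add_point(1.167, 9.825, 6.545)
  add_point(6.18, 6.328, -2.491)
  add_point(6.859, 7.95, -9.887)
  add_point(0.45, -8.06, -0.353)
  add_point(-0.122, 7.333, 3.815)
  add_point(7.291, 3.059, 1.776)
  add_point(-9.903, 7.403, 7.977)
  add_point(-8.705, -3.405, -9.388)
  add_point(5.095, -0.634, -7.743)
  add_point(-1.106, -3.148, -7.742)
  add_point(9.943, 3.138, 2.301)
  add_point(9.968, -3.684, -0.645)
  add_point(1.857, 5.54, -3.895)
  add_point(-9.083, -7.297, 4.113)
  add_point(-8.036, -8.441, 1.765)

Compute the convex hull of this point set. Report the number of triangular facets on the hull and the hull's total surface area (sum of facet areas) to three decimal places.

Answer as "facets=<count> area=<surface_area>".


facets=18 area=1123.761

Hull vertices (11/15): indices [0, 2, 3, 6, 7, 8, 9, 10, 11, 13, 14].

Facet areas (half cross-product norm):
  f1: (p7, p2, p6) → 191.5831
  f2: (p13, p7, p6) → 106.9493
  f3: (p13, p7, p14) → 14.1437
  f4: (p3, p7, p14) → 52.7189
  f5: (p3, p13, p11) → 33.0438
  f6: (p3, p13, p14) → 10.3285
  f7: (p8, p2, p11) → 37.7975
  f8: (p8, p7, p2) → 59.9091
  f9: (p8, p3, p11) → 45.2887
  f10: (p10, p13, p11) → 74.0086
  f11: (p10, p2, p11) → 49.9937
  f12: (p9, p3, p7) → 33.1459
  f13: (p9, p8, p7) → 10.3449
  f14: (p9, p8, p3) → 30.1073
  f15: (p0, p13, p6) → 86.2936
  f16: (p0, p10, p13) → 117.5388
  f17: (p0, p2, p6) → 91.0872
  f18: (p0, p10, p2) → 79.4785
Σ area = 1123.761

Euler: V−E+F = 11−27+18 = 2.


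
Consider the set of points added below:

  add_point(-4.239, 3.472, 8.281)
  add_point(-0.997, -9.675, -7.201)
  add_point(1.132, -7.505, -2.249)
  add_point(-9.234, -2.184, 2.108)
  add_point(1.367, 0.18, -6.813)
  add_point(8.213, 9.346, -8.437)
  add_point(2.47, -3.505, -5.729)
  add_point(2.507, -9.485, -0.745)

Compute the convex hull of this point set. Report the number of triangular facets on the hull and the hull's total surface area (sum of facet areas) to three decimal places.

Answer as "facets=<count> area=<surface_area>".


facets=8 area=622.815

Extreme-point indices: [0, 1, 3, 4, 5, 7] — 6 of 8 on the boundary.

Area of each hull facet:
  f1: (p0, p5, p3) → 105.4997
  f2: (p7, p1, p3) → 50.7583
  f3: (p7, p0, p3) → 68.8154
  f4: (p7, p1, p5) → 76.5158
  f5: (p7, p0, p5) → 168.1444
  f6: (p4, p5, p3) → 60.3225
  f7: (p4, p1, p3) → 67.6474
  f8: (p4, p1, p5) → 25.1115
Σ area = 622.815

Euler: V−E+F = 6−12+8 = 2.


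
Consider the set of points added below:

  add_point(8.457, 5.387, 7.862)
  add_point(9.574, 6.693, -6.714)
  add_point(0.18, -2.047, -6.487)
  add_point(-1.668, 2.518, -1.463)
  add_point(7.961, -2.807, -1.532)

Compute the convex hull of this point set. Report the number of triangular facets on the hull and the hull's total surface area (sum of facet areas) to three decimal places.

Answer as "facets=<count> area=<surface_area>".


5 of the 5 inputs are extreme points: [0, 1, 2, 3, 4].

Area of each hull facet:
  f1: (p0, p1, p3) → 83.6353
  f2: (p0, p4, p3) → 65.7330
  f3: (p0, p4, p1) → 66.5816
  f4: (p2, p1, p3) → 43.8557
  f5: (p2, p4, p3) → 32.3681
  f6: (p2, p4, p1) → 49.6024
Σ area = 341.776

Check V−E+F: 5 − 9 + 6 = 2.

facets=6 area=341.776


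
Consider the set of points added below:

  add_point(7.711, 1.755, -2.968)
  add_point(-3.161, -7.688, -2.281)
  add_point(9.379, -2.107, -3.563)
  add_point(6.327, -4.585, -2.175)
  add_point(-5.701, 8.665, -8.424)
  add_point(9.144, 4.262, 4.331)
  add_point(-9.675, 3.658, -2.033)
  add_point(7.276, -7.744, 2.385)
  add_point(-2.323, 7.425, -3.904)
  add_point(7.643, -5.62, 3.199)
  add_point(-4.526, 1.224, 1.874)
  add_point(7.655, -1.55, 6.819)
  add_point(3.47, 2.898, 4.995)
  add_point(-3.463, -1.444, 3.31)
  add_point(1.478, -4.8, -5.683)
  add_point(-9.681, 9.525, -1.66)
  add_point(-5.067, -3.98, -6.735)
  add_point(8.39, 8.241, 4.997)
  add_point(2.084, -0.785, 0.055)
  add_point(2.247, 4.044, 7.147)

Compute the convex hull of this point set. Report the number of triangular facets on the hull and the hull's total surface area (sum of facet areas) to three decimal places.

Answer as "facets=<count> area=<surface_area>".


Extreme-point indices: [0, 1, 2, 4, 5, 6, 7, 9, 11, 13, 14, 15, 16, 17, 19] — 15 of 20 on the boundary.

Triangle areas on the boundary:
  f1: (p17, p19, p15) → 59.1703
  f2: (p4, p17, p15) → 74.8936
  f3: (p14, p7, p2) → 35.1459
  f4: (p14, p4, p2) → 65.4556
  f5: (p14, p4, p16) → 41.8737
  f6: (p5, p17, p2) → 14.0238
  f7: (p0, p17, p2) → 16.5209
  f8: (p0, p4, p2) → 25.2373
  f9: (p0, p4, p17) → 82.4872
  f10: (p1, p14, p7) → 33.0422
  f11: (p1, p14, p16) → 17.6956
  f12: (p9, p7, p2) → 8.9095
  f13: (p9, p5, p2) → 36.4020
  f14: (p11, p17, p19) → 29.6987
  f15: (p11, p5, p17) → 8.6117
  f16: (p11, p9, p5) → 16.0978
  f17: (p11, p9, p7) → 2.4002
  f18: (p6, p1, p16) → 29.6791
  f19: (p6, p4, p15) → 22.8943
  f20: (p6, p4, p16) → 45.2928
  f21: (p13, p11, p19) → 34.2623
  f22: (p13, p1, p7) → 46.5925
  f23: (p13, p11, p7) → 43.4218
  f24: (p13, p19, p15) → 59.5687
  f25: (p13, p6, p1) → 40.4298
  f26: (p13, p6, p15) → 24.6839
Σ area = 914.491

Check V−E+F: 15 − 39 + 26 = 2.

facets=26 area=914.491
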